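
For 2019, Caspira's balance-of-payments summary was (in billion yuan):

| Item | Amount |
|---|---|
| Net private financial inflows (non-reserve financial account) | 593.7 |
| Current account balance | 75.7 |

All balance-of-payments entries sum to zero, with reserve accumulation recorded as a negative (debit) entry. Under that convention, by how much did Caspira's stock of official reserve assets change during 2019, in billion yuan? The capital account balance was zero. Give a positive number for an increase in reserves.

Official reserve transactions balance = -(75.7 + 593.7) = -669.4
An accumulation of reserves is recorded as a debit (negative entry), so the change in the stock of reserves is the negative of that balance.
Change in official reserves = -(-669.4) = 669.4

669.4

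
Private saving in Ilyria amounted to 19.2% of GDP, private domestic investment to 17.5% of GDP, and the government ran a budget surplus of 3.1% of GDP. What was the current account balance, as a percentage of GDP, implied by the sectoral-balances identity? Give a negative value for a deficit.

4.8

By the sectoral-balances identity, CA = (S_private - I) + (T - G).
Private balance = 19.2 - 17.5 = 1.7
Government balance (T - G) = 3.1
CA = 1.7 + 3.1 = 4.8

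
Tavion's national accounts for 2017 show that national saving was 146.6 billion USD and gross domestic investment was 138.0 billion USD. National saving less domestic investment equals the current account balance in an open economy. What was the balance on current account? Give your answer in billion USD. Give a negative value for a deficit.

S - I = CA (net lending to the rest of the world).
CA = S - I = 146.6 - 138.0 = 8.6

8.6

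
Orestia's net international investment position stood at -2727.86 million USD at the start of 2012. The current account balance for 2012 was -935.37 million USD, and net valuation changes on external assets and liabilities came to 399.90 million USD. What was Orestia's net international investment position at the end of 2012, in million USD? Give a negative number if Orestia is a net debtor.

-3263.33

Change in NIIP = current account + net valuation change = -935.37 + 399.90 = -535.47
End-of-year NIIP = -2727.86 + (-535.47) = -3263.33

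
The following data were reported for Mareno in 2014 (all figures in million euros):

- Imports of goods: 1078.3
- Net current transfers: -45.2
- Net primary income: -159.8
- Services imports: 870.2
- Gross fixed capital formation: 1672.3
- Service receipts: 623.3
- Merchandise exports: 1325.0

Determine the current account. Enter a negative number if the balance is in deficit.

Goods balance = 1325.0 - 1078.3 = 246.7
Services balance = 623.3 - 870.2 = -246.9
Trade balance (goods + services) = 246.7 + (-246.9) = -0.2
Net primary income = -159.8
Net secondary income = -45.2
Current account = -0.2 + (-159.8) + (-45.2) = -205.2

-205.2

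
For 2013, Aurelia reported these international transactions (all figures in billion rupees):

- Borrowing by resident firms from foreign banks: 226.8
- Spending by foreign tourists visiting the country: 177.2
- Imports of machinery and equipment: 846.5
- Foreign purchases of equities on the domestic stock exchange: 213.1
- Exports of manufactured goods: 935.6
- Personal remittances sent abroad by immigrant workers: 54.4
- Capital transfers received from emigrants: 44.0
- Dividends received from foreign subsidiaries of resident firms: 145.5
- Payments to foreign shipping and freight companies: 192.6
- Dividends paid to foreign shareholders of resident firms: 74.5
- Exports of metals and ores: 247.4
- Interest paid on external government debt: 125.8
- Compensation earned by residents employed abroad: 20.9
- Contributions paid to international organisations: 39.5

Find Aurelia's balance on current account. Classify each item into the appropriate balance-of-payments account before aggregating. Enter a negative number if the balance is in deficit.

Goods: -846.5 + 247.4 + 935.6 = 336.5
Services: -192.6 + 177.2 = -15.4
Primary income: 145.5 - 74.5 + 20.9 - 125.8 = -33.9
Secondary income: -54.4 - 39.5 = -93.9
Current account = 336.5 + (-15.4) + (-33.9) + (-93.9) = 193.3
(Excluded from the current account — financial account: borrowing by resident firms from foreign banks 226.8, foreign purchases of equities on the domestic stock exchange 213.1; capital account: capital transfers received from emigrants 44.0.)

193.3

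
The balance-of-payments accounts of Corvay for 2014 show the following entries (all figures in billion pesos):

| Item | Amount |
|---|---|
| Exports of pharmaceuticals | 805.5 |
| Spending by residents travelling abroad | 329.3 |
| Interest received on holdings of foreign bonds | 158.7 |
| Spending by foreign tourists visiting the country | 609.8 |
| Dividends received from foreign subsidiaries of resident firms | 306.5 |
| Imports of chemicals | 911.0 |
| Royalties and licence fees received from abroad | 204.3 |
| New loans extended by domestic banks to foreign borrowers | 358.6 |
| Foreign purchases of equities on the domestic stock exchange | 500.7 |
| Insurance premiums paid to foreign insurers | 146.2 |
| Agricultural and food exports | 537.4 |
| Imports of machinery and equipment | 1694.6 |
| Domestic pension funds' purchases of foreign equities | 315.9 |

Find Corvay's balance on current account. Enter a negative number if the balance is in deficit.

Goods: -1694.6 + 805.5 - 911.0 + 537.4 = -1262.7
Services: 204.3 - 146.2 + 609.8 - 329.3 = 338.6
Primary income: 158.7 + 306.5 = 465.2
Current account = (-1262.7) + 338.6 + 465.2 = -458.9
(Excluded from the current account — financial account: new loans extended by domestic banks to foreign borrowers 358.6, foreign purchases of equities on the domestic stock exchange 500.7, domestic pension funds' purchases of foreign equities 315.9.)

-458.9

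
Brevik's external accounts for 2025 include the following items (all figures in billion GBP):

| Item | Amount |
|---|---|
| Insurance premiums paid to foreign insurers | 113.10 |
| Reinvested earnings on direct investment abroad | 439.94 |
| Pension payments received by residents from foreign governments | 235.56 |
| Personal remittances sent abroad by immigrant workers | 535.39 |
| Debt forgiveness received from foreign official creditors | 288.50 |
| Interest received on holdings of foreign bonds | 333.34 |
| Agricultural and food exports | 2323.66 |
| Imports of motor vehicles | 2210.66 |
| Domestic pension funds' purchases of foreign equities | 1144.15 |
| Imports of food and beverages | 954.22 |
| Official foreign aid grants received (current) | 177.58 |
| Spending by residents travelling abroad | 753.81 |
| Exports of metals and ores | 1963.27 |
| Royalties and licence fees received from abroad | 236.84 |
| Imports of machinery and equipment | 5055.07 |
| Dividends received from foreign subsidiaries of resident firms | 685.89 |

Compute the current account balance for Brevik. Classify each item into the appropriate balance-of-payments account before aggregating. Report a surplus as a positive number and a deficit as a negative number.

-3226.17

Goods: -5055.07 - 2210.66 - 954.22 + 2323.66 + 1963.27 = -3933.02
Services: 236.84 - 753.81 - 113.10 = -630.07
Primary income: 333.34 + 439.94 + 685.89 = 1459.17
Secondary income: 235.56 + 177.58 - 535.39 = -122.25
Current account = (-3933.02) + (-630.07) + 1459.17 + (-122.25) = -3226.17
(Excluded from the current account — capital account: debt forgiveness received from foreign official creditors 288.50; financial account: domestic pension funds' purchases of foreign equities 1144.15.)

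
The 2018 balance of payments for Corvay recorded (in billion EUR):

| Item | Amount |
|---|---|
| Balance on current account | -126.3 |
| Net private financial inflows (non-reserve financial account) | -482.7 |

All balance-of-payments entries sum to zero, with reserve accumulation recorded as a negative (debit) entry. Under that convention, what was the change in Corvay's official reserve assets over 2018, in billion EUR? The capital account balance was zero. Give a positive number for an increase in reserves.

-609.0

Official reserve transactions balance = -((-126.3) + (-482.7)) = 609.0
An accumulation of reserves is recorded as a debit (negative entry), so the change in the stock of reserves is the negative of that balance.
Change in official reserves = -(609.0) = -609.0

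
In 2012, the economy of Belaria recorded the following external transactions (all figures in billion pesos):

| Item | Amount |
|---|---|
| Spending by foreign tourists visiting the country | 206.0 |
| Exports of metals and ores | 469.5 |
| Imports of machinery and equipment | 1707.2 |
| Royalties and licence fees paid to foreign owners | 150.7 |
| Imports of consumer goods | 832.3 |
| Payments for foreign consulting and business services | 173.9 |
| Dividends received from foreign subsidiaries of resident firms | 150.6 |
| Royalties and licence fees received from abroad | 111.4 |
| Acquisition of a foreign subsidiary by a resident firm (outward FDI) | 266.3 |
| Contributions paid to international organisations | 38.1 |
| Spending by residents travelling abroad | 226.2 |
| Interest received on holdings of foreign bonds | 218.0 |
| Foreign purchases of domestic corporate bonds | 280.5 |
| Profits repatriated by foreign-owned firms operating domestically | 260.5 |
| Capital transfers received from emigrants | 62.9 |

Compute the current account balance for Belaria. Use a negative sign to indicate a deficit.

Goods: 469.5 - 832.3 - 1707.2 = -2070.0
Services: 111.4 - 226.2 - 173.9 - 150.7 + 206.0 = -233.4
Primary income: -260.5 + 150.6 + 218.0 = 108.1
Secondary income: -38.1
Current account = (-2070.0) + (-233.4) + 108.1 + (-38.1) = -2233.4
(Excluded from the current account — financial account: acquisition of a foreign subsidiary by a resident firm (outward FDI) 266.3, foreign purchases of domestic corporate bonds 280.5; capital account: capital transfers received from emigrants 62.9.)

-2233.4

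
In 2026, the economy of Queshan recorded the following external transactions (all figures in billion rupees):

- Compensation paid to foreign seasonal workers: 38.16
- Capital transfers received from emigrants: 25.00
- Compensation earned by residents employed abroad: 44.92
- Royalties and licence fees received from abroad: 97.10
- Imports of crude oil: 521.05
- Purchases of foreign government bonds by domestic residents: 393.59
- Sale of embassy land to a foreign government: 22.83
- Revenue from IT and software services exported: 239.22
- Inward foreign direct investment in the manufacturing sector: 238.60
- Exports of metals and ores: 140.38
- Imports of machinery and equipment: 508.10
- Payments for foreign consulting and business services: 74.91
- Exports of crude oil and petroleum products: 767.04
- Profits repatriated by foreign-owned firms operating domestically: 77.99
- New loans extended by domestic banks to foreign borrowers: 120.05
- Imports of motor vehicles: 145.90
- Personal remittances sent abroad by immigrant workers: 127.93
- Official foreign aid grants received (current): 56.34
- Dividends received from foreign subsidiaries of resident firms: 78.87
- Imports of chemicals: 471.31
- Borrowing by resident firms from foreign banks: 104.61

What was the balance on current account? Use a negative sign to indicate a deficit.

-541.48

Goods: 767.04 - 508.10 - 471.31 - 521.05 + 140.38 - 145.90 = -738.94
Services: 239.22 + 97.10 - 74.91 = 261.41
Primary income: 44.92 - 38.16 - 77.99 + 78.87 = 7.64
Secondary income: 56.34 - 127.93 = -71.59
Current account = (-738.94) + 261.41 + 7.64 + (-71.59) = -541.48
(Excluded from the current account — capital account: capital transfers received from emigrants 25.00, sale of embassy land to a foreign government 22.83; financial account: purchases of foreign government bonds by domestic residents 393.59, inward foreign direct investment in the manufacturing sector 238.60, new loans extended by domestic banks to foreign borrowers 120.05, borrowing by resident firms from foreign banks 104.61.)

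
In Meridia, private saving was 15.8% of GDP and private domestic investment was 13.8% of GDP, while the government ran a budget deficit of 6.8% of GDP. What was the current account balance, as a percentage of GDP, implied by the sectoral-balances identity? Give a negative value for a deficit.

By the sectoral-balances identity, CA = (S_private - I) + (T - G).
Private balance = 15.8 - 13.8 = 2.0
Government balance (T - G) = -6.8
CA = 2.0 + (-6.8) = -4.8

-4.8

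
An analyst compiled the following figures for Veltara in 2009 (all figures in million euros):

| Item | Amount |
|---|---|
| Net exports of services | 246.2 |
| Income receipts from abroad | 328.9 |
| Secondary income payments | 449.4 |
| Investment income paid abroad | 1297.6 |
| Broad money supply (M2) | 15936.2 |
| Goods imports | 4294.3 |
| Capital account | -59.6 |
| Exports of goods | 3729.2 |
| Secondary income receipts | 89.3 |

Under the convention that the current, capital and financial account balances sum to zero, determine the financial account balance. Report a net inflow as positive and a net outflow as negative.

Goods balance = 3729.2 - 4294.3 = -565.1
Services balance = 246.2
Trade balance (goods + services) = -565.1 + 246.2 = -318.9
Net primary income = 328.9 - 1297.6 = -968.7
Net secondary income = 89.3 - 449.4 = -360.1
Current account = -318.9 + (-968.7) + (-360.1) = -1647.7
Financial account = -(-1647.7 + (-59.6)) = 1707.3

1707.3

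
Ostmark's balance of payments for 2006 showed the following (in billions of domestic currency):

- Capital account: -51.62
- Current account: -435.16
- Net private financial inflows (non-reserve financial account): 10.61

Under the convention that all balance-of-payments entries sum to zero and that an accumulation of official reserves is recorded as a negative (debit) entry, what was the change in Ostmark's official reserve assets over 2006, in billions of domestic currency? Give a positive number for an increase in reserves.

-476.17

Official reserve transactions balance = -((-435.16) + (-51.62) + 10.61) = 476.17
An accumulation of reserves is recorded as a debit (negative entry), so the change in the stock of reserves is the negative of that balance.
Change in official reserves = -(476.17) = -476.17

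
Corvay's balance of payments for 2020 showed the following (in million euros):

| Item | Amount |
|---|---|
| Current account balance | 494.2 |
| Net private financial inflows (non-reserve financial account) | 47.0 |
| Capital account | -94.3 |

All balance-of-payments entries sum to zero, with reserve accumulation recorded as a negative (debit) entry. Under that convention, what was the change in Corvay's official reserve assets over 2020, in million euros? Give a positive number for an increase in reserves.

446.9

Official reserve transactions balance = -(494.2 + (-94.3) + 47.0) = -446.9
An accumulation of reserves is recorded as a debit (negative entry), so the change in the stock of reserves is the negative of that balance.
Change in official reserves = -(-446.9) = 446.9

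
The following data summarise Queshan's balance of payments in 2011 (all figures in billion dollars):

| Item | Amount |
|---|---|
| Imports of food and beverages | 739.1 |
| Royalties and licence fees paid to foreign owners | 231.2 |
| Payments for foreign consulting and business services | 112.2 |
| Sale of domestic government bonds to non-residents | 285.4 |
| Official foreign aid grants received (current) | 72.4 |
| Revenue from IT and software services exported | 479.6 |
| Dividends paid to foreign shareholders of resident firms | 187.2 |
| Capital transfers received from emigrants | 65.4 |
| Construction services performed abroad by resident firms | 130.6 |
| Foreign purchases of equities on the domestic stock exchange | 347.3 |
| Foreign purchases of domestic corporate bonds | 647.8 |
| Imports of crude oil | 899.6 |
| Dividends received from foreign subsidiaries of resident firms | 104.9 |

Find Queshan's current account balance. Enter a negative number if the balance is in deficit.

-1381.8

Goods: -739.1 - 899.6 = -1638.7
Services: 479.6 - 112.2 - 231.2 + 130.6 = 266.8
Primary income: 104.9 - 187.2 = -82.3
Secondary income: 72.4
Current account = (-1638.7) + 266.8 + (-82.3) + 72.4 = -1381.8
(Excluded from the current account — financial account: sale of domestic government bonds to non-residents 285.4, foreign purchases of equities on the domestic stock exchange 347.3, foreign purchases of domestic corporate bonds 647.8; capital account: capital transfers received from emigrants 65.4.)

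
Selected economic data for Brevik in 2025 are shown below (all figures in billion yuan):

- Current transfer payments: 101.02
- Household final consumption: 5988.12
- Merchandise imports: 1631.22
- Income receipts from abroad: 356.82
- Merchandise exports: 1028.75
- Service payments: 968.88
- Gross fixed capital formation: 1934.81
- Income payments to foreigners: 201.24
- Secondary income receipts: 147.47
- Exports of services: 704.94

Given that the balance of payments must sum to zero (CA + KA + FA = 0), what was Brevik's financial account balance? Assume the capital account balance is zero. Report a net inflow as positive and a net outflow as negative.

Goods balance = 1028.75 - 1631.22 = -602.47
Services balance = 704.94 - 968.88 = -263.94
Trade balance (goods + services) = -602.47 + (-263.94) = -866.41
Net primary income = 356.82 - 201.24 = 155.58
Net secondary income = 147.47 - 101.02 = 46.45
Current account = -866.41 + 155.58 + 46.45 = -664.38
Financial account = -(-664.38) = 664.38

664.38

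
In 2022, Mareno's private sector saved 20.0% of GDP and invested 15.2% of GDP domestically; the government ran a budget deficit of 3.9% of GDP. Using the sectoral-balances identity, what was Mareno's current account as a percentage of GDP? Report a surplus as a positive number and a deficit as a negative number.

By the sectoral-balances identity, CA = (S_private - I) + (T - G).
Private balance = 20.0 - 15.2 = 4.8
Government balance (T - G) = -3.9
CA = 4.8 + (-3.9) = 0.9

0.9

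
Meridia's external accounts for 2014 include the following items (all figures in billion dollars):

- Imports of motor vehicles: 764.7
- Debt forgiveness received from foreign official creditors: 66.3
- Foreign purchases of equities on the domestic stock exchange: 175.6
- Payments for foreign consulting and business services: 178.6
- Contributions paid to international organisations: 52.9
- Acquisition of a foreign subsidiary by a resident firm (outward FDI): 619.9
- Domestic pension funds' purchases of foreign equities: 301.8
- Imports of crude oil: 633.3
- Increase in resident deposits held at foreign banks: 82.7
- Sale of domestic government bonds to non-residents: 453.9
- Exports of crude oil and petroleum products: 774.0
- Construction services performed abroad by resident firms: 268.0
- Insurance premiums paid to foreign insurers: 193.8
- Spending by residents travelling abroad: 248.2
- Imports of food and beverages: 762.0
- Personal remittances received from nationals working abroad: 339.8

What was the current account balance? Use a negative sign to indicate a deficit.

-1451.7

Goods: 774.0 - 764.7 - 762.0 - 633.3 = -1386.0
Services: -178.6 + 268.0 - 248.2 - 193.8 = -352.6
Secondary income: 339.8 - 52.9 = 286.9
Current account = (-1386.0) + (-352.6) + 286.9 = -1451.7
(Excluded from the current account — capital account: debt forgiveness received from foreign official creditors 66.3; financial account: foreign purchases of equities on the domestic stock exchange 175.6, acquisition of a foreign subsidiary by a resident firm (outward FDI) 619.9, domestic pension funds' purchases of foreign equities 301.8, increase in resident deposits held at foreign banks 82.7, sale of domestic government bonds to non-residents 453.9.)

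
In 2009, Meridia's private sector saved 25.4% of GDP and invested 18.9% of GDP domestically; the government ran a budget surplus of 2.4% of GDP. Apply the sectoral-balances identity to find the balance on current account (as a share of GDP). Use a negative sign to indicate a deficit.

By the sectoral-balances identity, CA = (S_private - I) + (T - G).
Private balance = 25.4 - 18.9 = 6.5
Government balance (T - G) = 2.4
CA = 6.5 + 2.4 = 8.9

8.9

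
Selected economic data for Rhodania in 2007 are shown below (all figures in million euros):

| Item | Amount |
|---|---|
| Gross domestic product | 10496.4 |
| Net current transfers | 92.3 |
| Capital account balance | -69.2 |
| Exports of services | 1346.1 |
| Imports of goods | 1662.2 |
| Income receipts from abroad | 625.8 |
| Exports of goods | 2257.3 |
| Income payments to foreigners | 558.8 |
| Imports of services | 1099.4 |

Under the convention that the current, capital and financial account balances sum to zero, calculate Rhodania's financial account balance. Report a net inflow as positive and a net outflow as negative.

Goods balance = 2257.3 - 1662.2 = 595.1
Services balance = 1346.1 - 1099.4 = 246.7
Trade balance (goods + services) = 595.1 + 246.7 = 841.8
Net primary income = 625.8 - 558.8 = 67.0
Net secondary income = 92.3
Current account = 841.8 + 67.0 + 92.3 = 1001.1
Financial account = -(1001.1 + (-69.2)) = -931.9

-931.9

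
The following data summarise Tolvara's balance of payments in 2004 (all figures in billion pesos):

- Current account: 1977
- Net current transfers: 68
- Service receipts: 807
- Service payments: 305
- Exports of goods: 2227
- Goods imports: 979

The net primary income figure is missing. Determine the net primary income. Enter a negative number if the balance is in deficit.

159

Current account = goods balance + services balance + net primary income + net secondary income
Sum of the known components = 1818
Net primary income = CA - (known components) = 1977 - 1818 = 159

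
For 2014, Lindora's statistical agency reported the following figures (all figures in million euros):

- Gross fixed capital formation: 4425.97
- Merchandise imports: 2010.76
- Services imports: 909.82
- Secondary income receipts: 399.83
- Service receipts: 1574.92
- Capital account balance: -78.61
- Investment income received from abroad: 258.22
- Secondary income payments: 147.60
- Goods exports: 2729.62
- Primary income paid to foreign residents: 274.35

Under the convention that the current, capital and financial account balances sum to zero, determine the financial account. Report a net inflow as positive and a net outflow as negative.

Goods balance = 2729.62 - 2010.76 = 718.86
Services balance = 1574.92 - 909.82 = 665.10
Trade balance (goods + services) = 718.86 + 665.10 = 1383.96
Net primary income = 258.22 - 274.35 = -16.13
Net secondary income = 399.83 - 147.60 = 252.23
Current account = 1383.96 + (-16.13) + 252.23 = 1620.06
Financial account = -(1620.06 + (-78.61)) = -1541.45

-1541.45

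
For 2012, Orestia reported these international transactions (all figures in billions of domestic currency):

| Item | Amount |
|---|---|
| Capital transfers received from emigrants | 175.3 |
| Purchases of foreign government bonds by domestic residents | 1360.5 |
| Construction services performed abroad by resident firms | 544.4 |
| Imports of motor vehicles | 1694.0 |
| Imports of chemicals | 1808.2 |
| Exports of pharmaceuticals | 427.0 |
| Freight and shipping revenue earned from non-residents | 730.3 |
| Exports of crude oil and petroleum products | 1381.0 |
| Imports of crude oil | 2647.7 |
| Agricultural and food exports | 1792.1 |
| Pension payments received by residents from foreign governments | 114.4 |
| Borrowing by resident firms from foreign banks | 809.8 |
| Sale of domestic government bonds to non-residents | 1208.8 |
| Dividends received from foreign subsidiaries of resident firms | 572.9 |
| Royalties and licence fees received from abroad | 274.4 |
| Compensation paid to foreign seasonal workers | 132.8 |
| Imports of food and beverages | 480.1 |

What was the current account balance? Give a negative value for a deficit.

-926.3

Goods: 427.0 + 1792.1 - 480.1 + 1381.0 - 1694.0 - 2647.7 - 1808.2 = -3029.9
Services: 544.4 + 730.3 + 274.4 = 1549.1
Primary income: 572.9 - 132.8 = 440.1
Secondary income: 114.4
Current account = (-3029.9) + 1549.1 + 440.1 + 114.4 = -926.3
(Excluded from the current account — capital account: capital transfers received from emigrants 175.3; financial account: purchases of foreign government bonds by domestic residents 1360.5, borrowing by resident firms from foreign banks 809.8, sale of domestic government bonds to non-residents 1208.8.)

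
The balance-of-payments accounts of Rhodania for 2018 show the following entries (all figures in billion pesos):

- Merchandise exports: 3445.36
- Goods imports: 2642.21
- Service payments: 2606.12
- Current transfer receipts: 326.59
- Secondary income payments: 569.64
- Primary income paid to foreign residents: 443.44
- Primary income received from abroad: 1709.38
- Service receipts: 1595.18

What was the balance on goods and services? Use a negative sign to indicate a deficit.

Goods balance = 3445.36 - 2642.21 = 803.15
Services balance = 1595.18 - 2606.12 = -1010.94
Trade balance (goods + services) = 803.15 + (-1010.94) = -207.79

-207.79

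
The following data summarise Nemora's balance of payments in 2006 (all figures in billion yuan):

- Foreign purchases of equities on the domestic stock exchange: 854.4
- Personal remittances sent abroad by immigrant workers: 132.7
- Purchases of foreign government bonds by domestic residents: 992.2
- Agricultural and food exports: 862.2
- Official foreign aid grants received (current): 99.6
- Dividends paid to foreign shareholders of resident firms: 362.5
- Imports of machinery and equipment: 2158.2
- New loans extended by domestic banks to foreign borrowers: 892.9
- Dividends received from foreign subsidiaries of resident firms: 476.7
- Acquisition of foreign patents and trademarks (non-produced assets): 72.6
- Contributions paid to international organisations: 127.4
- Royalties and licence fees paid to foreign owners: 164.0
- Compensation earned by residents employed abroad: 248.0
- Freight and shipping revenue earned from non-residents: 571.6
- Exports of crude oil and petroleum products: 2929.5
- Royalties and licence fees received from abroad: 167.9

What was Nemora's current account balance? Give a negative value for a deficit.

Goods: 2929.5 - 2158.2 + 862.2 = 1633.5
Services: 167.9 - 164.0 + 571.6 = 575.5
Primary income: -362.5 + 476.7 + 248.0 = 362.2
Secondary income: 99.6 - 132.7 - 127.4 = -160.5
Current account = 1633.5 + 575.5 + 362.2 + (-160.5) = 2410.7
(Excluded from the current account — financial account: foreign purchases of equities on the domestic stock exchange 854.4, purchases of foreign government bonds by domestic residents 992.2, new loans extended by domestic banks to foreign borrowers 892.9; capital account: acquisition of foreign patents and trademarks (non-produced assets) 72.6.)

2410.7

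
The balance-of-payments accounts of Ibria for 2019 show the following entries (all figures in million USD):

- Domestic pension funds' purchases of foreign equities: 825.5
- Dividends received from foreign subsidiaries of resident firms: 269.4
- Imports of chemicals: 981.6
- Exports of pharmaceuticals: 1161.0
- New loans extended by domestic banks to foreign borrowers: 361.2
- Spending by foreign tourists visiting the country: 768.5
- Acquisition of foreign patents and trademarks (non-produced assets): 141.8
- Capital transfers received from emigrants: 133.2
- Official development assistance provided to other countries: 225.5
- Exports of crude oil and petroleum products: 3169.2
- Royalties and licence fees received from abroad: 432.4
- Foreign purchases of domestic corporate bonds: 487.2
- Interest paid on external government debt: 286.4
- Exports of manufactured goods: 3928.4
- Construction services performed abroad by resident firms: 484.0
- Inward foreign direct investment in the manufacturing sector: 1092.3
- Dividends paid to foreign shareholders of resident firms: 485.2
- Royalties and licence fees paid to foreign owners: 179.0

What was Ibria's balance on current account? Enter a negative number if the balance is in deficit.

8055.2

Goods: 3169.2 + 3928.4 + 1161.0 - 981.6 = 7277.0
Services: 432.4 + 484.0 - 179.0 + 768.5 = 1505.9
Primary income: -286.4 + 269.4 - 485.2 = -502.2
Secondary income: -225.5
Current account = 7277.0 + 1505.9 + (-502.2) + (-225.5) = 8055.2
(Excluded from the current account — financial account: domestic pension funds' purchases of foreign equities 825.5, new loans extended by domestic banks to foreign borrowers 361.2, foreign purchases of domestic corporate bonds 487.2, inward foreign direct investment in the manufacturing sector 1092.3; capital account: acquisition of foreign patents and trademarks (non-produced assets) 141.8, capital transfers received from emigrants 133.2.)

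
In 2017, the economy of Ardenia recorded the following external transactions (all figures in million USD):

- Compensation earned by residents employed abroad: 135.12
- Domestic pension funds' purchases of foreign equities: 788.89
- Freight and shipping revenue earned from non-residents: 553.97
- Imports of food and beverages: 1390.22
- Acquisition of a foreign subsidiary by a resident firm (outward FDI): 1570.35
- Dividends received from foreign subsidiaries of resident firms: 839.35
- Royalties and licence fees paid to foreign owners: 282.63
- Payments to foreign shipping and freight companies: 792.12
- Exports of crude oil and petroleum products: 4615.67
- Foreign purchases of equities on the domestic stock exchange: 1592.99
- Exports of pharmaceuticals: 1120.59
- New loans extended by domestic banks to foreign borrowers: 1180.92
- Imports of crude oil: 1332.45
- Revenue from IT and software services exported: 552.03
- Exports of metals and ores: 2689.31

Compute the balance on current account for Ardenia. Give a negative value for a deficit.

Goods: 1120.59 + 4615.67 + 2689.31 - 1390.22 - 1332.45 = 5702.90
Services: -282.63 - 792.12 + 552.03 + 553.97 = 31.25
Primary income: 135.12 + 839.35 = 974.47
Current account = 5702.90 + 31.25 + 974.47 = 6708.62
(Excluded from the current account — financial account: domestic pension funds' purchases of foreign equities 788.89, acquisition of a foreign subsidiary by a resident firm (outward FDI) 1570.35, foreign purchases of equities on the domestic stock exchange 1592.99, new loans extended by domestic banks to foreign borrowers 1180.92.)

6708.62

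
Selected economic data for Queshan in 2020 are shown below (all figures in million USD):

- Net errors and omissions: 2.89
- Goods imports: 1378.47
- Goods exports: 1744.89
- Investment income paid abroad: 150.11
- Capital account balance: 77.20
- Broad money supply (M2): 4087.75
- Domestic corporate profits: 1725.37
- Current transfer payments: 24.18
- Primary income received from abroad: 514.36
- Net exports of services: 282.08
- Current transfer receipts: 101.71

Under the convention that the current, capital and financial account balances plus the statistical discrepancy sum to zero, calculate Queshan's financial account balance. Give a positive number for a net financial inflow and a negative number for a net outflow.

Goods balance = 1744.89 - 1378.47 = 366.42
Services balance = 282.08
Trade balance (goods + services) = 366.42 + 282.08 = 648.50
Net primary income = 514.36 - 150.11 = 364.25
Net secondary income = 101.71 - 24.18 = 77.53
Current account = 648.50 + 364.25 + 77.53 = 1090.28
Financial account = -(1090.28 + 77.20 + 2.89) = -1170.37

-1170.37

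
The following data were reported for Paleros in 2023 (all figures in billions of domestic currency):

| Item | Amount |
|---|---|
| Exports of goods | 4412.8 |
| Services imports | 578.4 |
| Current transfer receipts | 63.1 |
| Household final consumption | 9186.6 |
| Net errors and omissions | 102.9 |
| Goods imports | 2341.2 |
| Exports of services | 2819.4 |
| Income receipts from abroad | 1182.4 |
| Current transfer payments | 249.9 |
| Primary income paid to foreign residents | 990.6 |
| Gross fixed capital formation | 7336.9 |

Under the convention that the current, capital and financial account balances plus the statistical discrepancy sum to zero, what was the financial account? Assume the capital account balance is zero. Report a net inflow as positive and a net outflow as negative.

-4420.5

Goods balance = 4412.8 - 2341.2 = 2071.6
Services balance = 2819.4 - 578.4 = 2241.0
Trade balance (goods + services) = 2071.6 + 2241.0 = 4312.6
Net primary income = 1182.4 - 990.6 = 191.8
Net secondary income = 63.1 - 249.9 = -186.8
Current account = 4312.6 + 191.8 + (-186.8) = 4317.6
Financial account = -(4317.6 + 102.9) = -4420.5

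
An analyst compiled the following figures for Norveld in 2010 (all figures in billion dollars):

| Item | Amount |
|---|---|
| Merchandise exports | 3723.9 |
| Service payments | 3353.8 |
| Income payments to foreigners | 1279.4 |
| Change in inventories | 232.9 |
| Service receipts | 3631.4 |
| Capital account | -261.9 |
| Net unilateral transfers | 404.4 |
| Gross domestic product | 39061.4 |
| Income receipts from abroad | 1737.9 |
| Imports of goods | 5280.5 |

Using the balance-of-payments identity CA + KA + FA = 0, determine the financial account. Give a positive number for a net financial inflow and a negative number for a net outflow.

Goods balance = 3723.9 - 5280.5 = -1556.6
Services balance = 3631.4 - 3353.8 = 277.6
Trade balance (goods + services) = -1556.6 + 277.6 = -1279.0
Net primary income = 1737.9 - 1279.4 = 458.5
Net secondary income = 404.4
Current account = -1279.0 + 458.5 + 404.4 = -416.1
Financial account = -(-416.1 + (-261.9)) = 678.0

678.0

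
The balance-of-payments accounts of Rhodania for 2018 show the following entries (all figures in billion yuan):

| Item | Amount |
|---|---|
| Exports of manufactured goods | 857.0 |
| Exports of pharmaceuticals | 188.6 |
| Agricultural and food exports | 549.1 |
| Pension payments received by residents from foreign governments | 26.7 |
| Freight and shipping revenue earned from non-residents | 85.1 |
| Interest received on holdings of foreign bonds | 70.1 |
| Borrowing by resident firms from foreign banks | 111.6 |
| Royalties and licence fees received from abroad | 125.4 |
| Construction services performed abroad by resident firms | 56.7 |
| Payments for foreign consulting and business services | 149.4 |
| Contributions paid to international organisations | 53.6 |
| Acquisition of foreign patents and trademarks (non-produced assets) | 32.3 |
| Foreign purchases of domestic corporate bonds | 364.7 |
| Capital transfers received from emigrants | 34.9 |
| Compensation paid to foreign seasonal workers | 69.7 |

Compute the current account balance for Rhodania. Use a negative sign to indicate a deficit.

1686.0

Goods: 857.0 + 549.1 + 188.6 = 1594.7
Services: 56.7 + 125.4 + 85.1 - 149.4 = 117.8
Primary income: 70.1 - 69.7 = 0.4
Secondary income: -53.6 + 26.7 = -26.9
Current account = 1594.7 + 117.8 + 0.4 + (-26.9) = 1686.0
(Excluded from the current account — financial account: borrowing by resident firms from foreign banks 111.6, foreign purchases of domestic corporate bonds 364.7; capital account: acquisition of foreign patents and trademarks (non-produced assets) 32.3, capital transfers received from emigrants 34.9.)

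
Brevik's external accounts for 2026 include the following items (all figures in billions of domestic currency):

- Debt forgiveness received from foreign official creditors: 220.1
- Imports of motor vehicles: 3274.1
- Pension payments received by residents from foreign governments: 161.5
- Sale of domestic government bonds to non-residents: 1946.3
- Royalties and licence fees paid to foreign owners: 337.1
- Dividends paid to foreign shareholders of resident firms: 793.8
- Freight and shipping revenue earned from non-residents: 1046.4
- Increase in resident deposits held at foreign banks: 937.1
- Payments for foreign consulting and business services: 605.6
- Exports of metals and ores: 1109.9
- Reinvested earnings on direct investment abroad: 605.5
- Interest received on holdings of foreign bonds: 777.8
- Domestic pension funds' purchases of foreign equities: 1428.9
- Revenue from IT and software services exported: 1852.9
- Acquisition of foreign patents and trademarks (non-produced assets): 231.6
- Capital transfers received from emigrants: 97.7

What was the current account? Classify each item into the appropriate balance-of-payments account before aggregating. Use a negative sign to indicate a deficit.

Goods: 1109.9 - 3274.1 = -2164.2
Services: 1852.9 - 337.1 + 1046.4 - 605.6 = 1956.6
Primary income: 605.5 + 777.8 - 793.8 = 589.5
Secondary income: 161.5
Current account = (-2164.2) + 1956.6 + 589.5 + 161.5 = 543.4
(Excluded from the current account — capital account: debt forgiveness received from foreign official creditors 220.1, acquisition of foreign patents and trademarks (non-produced assets) 231.6, capital transfers received from emigrants 97.7; financial account: sale of domestic government bonds to non-residents 1946.3, increase in resident deposits held at foreign banks 937.1, domestic pension funds' purchases of foreign equities 1428.9.)

543.4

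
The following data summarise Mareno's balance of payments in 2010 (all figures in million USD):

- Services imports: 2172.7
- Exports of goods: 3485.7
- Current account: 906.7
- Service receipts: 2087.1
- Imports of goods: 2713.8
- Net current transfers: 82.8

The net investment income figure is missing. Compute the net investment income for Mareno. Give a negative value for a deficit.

137.6

Current account = goods balance + services balance + net primary income + net secondary income
Sum of the known components = 769.1
Net investment income = CA - (known components) = 906.7 - 769.1 = 137.6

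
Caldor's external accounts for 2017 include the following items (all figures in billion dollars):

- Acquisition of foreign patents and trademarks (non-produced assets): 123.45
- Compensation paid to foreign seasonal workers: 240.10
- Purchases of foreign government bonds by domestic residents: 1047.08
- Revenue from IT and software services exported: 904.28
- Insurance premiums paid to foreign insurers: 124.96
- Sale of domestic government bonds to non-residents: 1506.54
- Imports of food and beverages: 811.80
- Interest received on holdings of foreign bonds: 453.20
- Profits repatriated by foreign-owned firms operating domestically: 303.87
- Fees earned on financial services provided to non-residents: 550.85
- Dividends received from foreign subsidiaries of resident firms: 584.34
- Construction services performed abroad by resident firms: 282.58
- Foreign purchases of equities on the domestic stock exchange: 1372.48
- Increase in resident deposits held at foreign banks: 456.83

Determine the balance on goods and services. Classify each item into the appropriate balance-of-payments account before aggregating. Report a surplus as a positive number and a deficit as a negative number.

Goods: -811.80
Services: 282.58 + 904.28 - 124.96 + 550.85 = 1612.75
Trade balance = -811.80 + 1612.75 = 800.95
(Excluded from the trade balance — capital account: acquisition of foreign patents and trademarks (non-produced assets) 123.45; primary income: compensation paid to foreign seasonal workers 240.10, interest received on holdings of foreign bonds 453.20, profits repatriated by foreign-owned firms operating domestically 303.87, dividends received from foreign subsidiaries of resident firms 584.34; financial account: purchases of foreign government bonds by domestic residents 1047.08, sale of domestic government bonds to non-residents 1506.54, foreign purchases of equities on the domestic stock exchange 1372.48, increase in resident deposits held at foreign banks 456.83.)

800.95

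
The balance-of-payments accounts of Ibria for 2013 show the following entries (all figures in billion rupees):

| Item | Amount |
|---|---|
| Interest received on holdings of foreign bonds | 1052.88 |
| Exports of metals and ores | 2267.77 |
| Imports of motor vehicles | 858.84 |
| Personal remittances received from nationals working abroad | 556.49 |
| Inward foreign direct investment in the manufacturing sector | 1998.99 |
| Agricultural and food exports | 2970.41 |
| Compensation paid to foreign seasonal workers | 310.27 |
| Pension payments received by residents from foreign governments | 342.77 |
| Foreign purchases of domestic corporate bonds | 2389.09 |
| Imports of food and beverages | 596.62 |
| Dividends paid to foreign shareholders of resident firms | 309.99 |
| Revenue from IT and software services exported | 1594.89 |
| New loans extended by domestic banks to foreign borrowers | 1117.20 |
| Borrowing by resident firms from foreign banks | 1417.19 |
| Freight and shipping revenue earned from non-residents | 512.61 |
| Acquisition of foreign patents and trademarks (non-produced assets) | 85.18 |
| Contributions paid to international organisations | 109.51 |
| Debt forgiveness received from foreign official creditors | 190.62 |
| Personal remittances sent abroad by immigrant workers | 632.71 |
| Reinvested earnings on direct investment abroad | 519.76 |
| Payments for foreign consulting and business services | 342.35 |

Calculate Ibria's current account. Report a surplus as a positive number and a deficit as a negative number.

Goods: -596.62 + 2267.77 + 2970.41 - 858.84 = 3782.72
Services: 512.61 - 342.35 + 1594.89 = 1765.15
Primary income: 1052.88 + 519.76 - 310.27 - 309.99 = 952.38
Secondary income: 556.49 - 109.51 - 632.71 + 342.77 = 157.04
Current account = 3782.72 + 1765.15 + 952.38 + 157.04 = 6657.29
(Excluded from the current account — financial account: inward foreign direct investment in the manufacturing sector 1998.99, foreign purchases of domestic corporate bonds 2389.09, new loans extended by domestic banks to foreign borrowers 1117.20, borrowing by resident firms from foreign banks 1417.19; capital account: acquisition of foreign patents and trademarks (non-produced assets) 85.18, debt forgiveness received from foreign official creditors 190.62.)

6657.29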